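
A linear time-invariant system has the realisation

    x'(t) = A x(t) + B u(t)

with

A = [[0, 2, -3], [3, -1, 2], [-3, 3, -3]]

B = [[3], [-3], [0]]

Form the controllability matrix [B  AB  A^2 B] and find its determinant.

2592

AB = [[-6], [12], [-18]]
A^2B = [[78], [-66], [108]]
Controllability matrix C = [B  AB  A^2B] = [[3, -6, 78], [-3, 12, -66], [0, -18, 108]]
Expanding along the first row, det(C) = 3·(12·108 - (-66)·(-18)) - (-6)·((-3)·108 - (-66)·0) + 78·((-3)·(-18) - 12·0) = 3·108 - (-6)·(-324) + 78·54 = 2592
Since det(C) ≠ 0, rank(C) = 3 and the system is completely controllable.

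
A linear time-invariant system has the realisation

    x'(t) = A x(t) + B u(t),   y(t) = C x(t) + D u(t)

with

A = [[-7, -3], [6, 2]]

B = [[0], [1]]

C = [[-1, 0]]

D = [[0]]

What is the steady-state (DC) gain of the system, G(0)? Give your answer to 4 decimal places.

0.7500

G(0) = C(-A)^{-1}B + D = -C A^{-1} B + D.
det A = 4, so A^{-1} = (1/4)·adj(A) = [[1/2, 3/4], [-3/2, -7/4]]
A^{-1} B = [3/4, -7/4]^T
C A^{-1} B = -3/4
G(0) = D - C A^{-1} B = 0 - (-3/4) = 3/4 ≈ 0.7500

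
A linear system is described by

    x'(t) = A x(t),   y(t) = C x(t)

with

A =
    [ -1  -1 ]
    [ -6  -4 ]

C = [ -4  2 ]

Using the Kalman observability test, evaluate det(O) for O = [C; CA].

CA = [[-8, -4]]
Observability matrix O = [C; CA] = [[-4, 2], [-8, -4]]
det(O) = (-4)·(-4) - 2·(-8) = 16 - (-16) = 32
Since det(O) ≠ 0, rank(O) = 2 and the system is completely observable.

32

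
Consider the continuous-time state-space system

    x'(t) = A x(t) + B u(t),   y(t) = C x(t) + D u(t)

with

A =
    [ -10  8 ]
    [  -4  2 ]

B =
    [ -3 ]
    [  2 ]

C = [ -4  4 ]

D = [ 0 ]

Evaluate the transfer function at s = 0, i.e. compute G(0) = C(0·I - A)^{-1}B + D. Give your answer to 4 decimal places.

3.3333

G(0) = C(-A)^{-1}B + D = -C A^{-1} B + D.
det A = 12, so A^{-1} = (1/12)·adj(A) = [[1/6, -2/3], [1/3, -5/6]]
A^{-1} B = [-11/6, -8/3]^T
C A^{-1} B = -10/3
G(0) = D - C A^{-1} B = 0 - (-10/3) = 10/3 ≈ 3.3333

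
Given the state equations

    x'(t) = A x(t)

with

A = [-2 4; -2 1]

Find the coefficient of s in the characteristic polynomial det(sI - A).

For a 2×2 matrix, det(sI - A) = s^2 - (tr A)s + det A.
tr A = -1, det A = 6.
So p(s) = s^2 + s + 6.
The coefficient of s is 1.

1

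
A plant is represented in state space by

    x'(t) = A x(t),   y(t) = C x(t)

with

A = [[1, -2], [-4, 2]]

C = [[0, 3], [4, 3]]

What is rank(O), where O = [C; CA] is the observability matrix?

2

CA = [[-12, 6], [-8, -2]]
Observability matrix O = [C; CA] = [[0, 3], [4, 3], [-12, 6], [-8, -2]]
Take the 2×2 submatrix of O formed by rows 1, 2: [[0, 3], [4, 3]]. Its determinant is 0·3 - 3·4 = 0 - 12 = -12 ≠ 0.
So rank(O) ≥ 2; since O has 2 columns, rank(O) = 2.
rank(O) = 2 = n, so the pair (A, C) is completely observable.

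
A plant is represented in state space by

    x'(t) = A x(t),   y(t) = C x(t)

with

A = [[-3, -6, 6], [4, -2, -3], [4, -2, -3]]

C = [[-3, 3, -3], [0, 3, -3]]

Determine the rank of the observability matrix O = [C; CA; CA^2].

CA = [[9, 18, -18], [0, 0, 0]]
CA^2 = [[-27, -54, 54], [0, 0, 0]]
Observability matrix O = [C; CA; CA^2] = [[-3, 3, -3], [0, 3, -3], [9, 18, -18], [0, 0, 0], [-27, -54, 54], [0, 0, 0]]
The columns c1, c2, c3 of O are linearly dependent: c2 + c3 = 0 (check each entry), so rank(O) ≤ 2.
The 2×2 minor from rows 1, 2, columns 1, 2 is (-3)·3 - 3·0 = -9 - 0 = -9 ≠ 0, so rank(O) = 2.
rank(O) = 2 < n = 3, so the pair (A, C) is not completely observable.

2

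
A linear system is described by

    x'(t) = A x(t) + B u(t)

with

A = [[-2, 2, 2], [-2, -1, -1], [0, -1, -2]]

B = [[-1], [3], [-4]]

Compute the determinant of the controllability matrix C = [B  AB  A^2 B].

AB = [[0], [3], [5]]
A^2B = [[16], [-8], [-13]]
Controllability matrix C = [B  AB  A^2B] = [[-1, 0, 16], [3, 3, -8], [-4, 5, -13]]
Expanding along the first row, det(C) = (-1)·(3·(-13) - (-8)·5) - 0·(3·(-13) - (-8)·(-4)) + 16·(3·5 - 3·(-4)) = (-1)·1 - 0·(-71) + 16·27 = 431
Since det(C) ≠ 0, rank(C) = 3 and the system is completely controllable.

431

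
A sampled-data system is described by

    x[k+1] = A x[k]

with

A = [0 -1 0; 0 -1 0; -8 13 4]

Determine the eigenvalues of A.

det(zI - A) = z^3 - (tr A)z^2 + (M11 + M22 + M33)z - det A, where Mii is the 2×2 principal minor of A obtained by deleting row i and column i.
tr A = 0 + (-1) + 4 = 3; M11 = (-1)·4 - 0·13 = -4 - 0 = -4; M22 = 0·4 - 0·(-8) = 0 - 0 = 0; M33 = 0·(-1) - (-1)·0 = 0 - 0 = 0; sum of minors = -4.
det A = 0·((-1)·4 - 0·13) - (-1)·(0·4 - 0·(-8)) + 0·(0·13 - (-1)·(-8)) = 0·(-4) - (-1)·0 + 0·(-8) = 0.
So p(z) = det(zI - A) = z^3 - 3z^2 - 4z.
The constant term is 0, so p(z) = z(z^2 - 3z - 4).
Factor z^2 - 3z - 4: two numbers with sum 3 and product -4 are 4 and -1, so z^2 - 3z - 4 = (z - 4)(z + 1).
Hence p(z) = z (z - 4) (z + 1), with roots -1, 0, 4.

-1, 0, 4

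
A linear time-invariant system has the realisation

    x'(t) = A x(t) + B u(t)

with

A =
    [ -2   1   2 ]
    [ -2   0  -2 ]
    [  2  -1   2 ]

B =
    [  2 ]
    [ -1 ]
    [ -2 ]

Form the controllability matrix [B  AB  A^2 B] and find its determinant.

380

AB = [[-9], [0], [1]]
A^2B = [[20], [16], [-16]]
Controllability matrix C = [B  AB  A^2B] = [[2, -9, 20], [-1, 0, 16], [-2, 1, -16]]
Expanding along the first row, det(C) = 2·(0·(-16) - 16·1) - (-9)·((-1)·(-16) - 16·(-2)) + 20·((-1)·1 - 0·(-2)) = 2·(-16) - (-9)·48 + 20·(-1) = 380
Since det(C) ≠ 0, rank(C) = 3 and the system is completely controllable.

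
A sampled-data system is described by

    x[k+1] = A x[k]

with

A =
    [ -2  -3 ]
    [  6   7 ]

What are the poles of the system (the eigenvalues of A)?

1, 4

det(zI - A) = z^2 - (tr A)z + det A, with tr A = (-2) + 7 = 5 and det A = (-2)·7 - (-3)·6 = -14 - (-18) = 4.
So p(z) = det(zI - A) = z^2 - 5z + 4.
Factor z^2 - 5z + 4: two numbers with sum 5 and product 4 are 4 and 1, so z^2 - 5z + 4 = (z - 4)(z - 1).
Hence p(z) = (z - 4) (z - 1), with roots 1, 4.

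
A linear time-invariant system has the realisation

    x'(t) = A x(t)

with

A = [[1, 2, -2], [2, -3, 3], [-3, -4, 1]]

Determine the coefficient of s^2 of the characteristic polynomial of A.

Expand det(sI - A) for the 3×3 matrix.
p(s) = s^3 + s^2 - 3s - 21.
(Check: constant term = det(-A) = (-1)^3 det A = -21; coefficient of s^2 = -tr A = 1.)
The coefficient of s^2 is 1.

1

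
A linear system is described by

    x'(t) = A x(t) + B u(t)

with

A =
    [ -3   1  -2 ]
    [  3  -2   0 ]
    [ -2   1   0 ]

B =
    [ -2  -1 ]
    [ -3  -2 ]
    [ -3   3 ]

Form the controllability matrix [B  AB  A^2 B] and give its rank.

AB = [[9, -5], [0, 1], [1, 0]]
A^2B = [[-29, 16], [27, -17], [-18, 11]]
Controllability matrix C = [B  AB  A^2B] = [[-2, -1, 9, -5, -29, 16], [-3, -2, 0, 1, 27, -17], [-3, 3, 1, 0, -18, 11]]
Take the 3×3 submatrix of C formed by columns 1, 2, 3: [[-2, -1, 9], [-3, -2, 0], [-3, 3, 1]]. Its determinant is (-2)·((-2)·1 - 0·3) - (-1)·((-3)·1 - 0·(-3)) + 9·((-3)·3 - (-2)·(-3)) = (-2)·(-2) - (-1)·(-3) + 9·(-15) = -134 ≠ 0.
So rank(C) ≥ 3; since C has 3 rows, rank(C) = 3.
rank(C) = 3 = n, so the pair (A, B) is completely controllable.

3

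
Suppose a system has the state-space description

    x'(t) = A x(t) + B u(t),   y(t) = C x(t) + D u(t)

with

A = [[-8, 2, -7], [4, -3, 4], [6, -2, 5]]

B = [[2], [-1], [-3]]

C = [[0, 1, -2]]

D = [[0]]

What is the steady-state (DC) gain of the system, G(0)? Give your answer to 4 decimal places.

7.0000

G(0) = C(-A)^{-1}B + D = -C A^{-1} B + D.
det A = -6, so A^{-1} = (1/-6)·adj(A) = [[7/6, -2/3, 13/6], [-2/3, -1/3, -2/3], [-5/3, 2/3, -8/3]]
A^{-1} B = [-7/2, 1, 4]^T
C A^{-1} B = -7
G(0) = D - C A^{-1} B = 0 - (-7) = 7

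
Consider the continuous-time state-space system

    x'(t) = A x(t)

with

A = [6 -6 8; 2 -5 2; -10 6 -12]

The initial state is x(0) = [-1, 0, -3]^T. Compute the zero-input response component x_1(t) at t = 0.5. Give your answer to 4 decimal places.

det(sI - A) = s^3 - (tr A)s^2 + (M11 + M22 + M33)s - det A, where Mii is the 2×2 principal minor of A obtained by deleting row i and column i.
tr A = 6 + (-5) + (-12) = -11; M11 = (-5)·(-12) - 2·6 = 60 - 12 = 48; M22 = 6·(-12) - 8·(-10) = -72 - (-80) = 8; M33 = 6·(-5) - (-6)·2 = -30 - (-12) = -18; sum of minors = 38.
det A = 6·((-5)·(-12) - 2·6) - (-6)·(2·(-12) - 2·(-10)) + 8·(2·6 - (-5)·(-10)) = 6·48 - (-6)·(-4) + 8·(-38) = -40.
So p(s) = det(sI - A) = s^3 + 11s^2 + 38s + 40.
Rational-root test: any integer root divides 40. Testing small divisors, s = -2 works: p(-2) = -8 + 44 + (-76) + 40 = 0, so (s + 2) is a factor.
Dividing, p(s) = (s + 2)(s^2 + 9s + 20).
Factor s^2 + 9s + 20: two numbers with sum -9 and product 20 are -4 and -5, so s^2 + 9s + 20 = (s + 4)(s + 5).
Hence p(s) = (s + 2) (s + 4) (s + 5), with roots -5, -4, -2.
The eigenvalues -5, -4, -2 are distinct and real, so A is diagonalisable and x(t) = e^{At} x(0) = V diag(e^{λ_i t}) V^{-1} x(0), where the columns of V are the eigenvectors.
λ = -5: A - (-5)I = [[11, -6, 8], [2, 0, 2], [-10, 6, -7]]. v must be orthogonal to every row; (row 1) × (row 2) = [-12, -6, 12], so take v_1 = [-2, -1, 2]^T.
λ = -4: A - (-4)I = [[10, -6, 8], [2, -1, 2], [-10, 6, -8]]. v must be orthogonal to every row; (row 1) × (row 2) = [-4, -4, 2], so take v_2 = [2, 2, -1]^T.
λ = -2: A - (-2)I = [[8, -6, 8], [2, -3, 2], [-10, 6, -10]]. v must be orthogonal to every row; (row 1) × (row 2) = [12, 0, -12], so take v_3 = [-1, 0, 1]^T.
V = [v_1 v_2 v_3] = [[-2, 2, -1], [-1, 2, 0], [2, -1, 1]] has det V = 1, so V^{-1} = adj(V)/det V = [[2, -1, 2], [1, 0, 1], [-3, 2, -2]].
Modal coordinates z(0) = V^{-1} x(0): 2·(-1) + (-1)·0 + 2·(-3) = -8; 1·(-1) + 0·0 + 1·(-3) = -4; (-3)·(-1) + 2·0 + (-2)·(-3) = 9; so z(0) = [-8, -4, 9]^T.
x_1(t) = Σ_i (v_i)_1 · z_i(0) · e^{λ_i t} (row 1 of V times the modal terms).
x_1(0.5) = (-2)·(-8)·e^{-5·0.5} + 2·(-4)·e^{-4·0.5} + (-1)·9·e^{-2·0.5} = 16·0.082085 + (-8)·0.135335 + (-9)·0.367879 = -3.0802.

-3.0802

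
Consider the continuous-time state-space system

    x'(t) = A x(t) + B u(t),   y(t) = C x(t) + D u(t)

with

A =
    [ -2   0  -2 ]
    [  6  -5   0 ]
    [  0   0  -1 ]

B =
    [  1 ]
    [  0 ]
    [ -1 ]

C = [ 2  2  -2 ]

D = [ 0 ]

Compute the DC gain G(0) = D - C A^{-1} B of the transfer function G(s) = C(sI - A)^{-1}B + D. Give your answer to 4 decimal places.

G(0) = C(-A)^{-1}B + D = -C A^{-1} B + D.
det A = -10, so A^{-1} = (1/-10)·adj(A) = [[-1/2, 0, 1], [-3/5, -1/5, 6/5], [0, 0, -1]]
A^{-1} B = [-3/2, -9/5, 1]^T
C A^{-1} B = -43/5
G(0) = D - C A^{-1} B = 0 - (-43/5) = 43/5 ≈ 8.6000

8.6000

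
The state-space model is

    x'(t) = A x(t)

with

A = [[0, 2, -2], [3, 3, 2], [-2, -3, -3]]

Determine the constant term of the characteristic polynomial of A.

Expand det(sI - A) for the 3×3 matrix.
p(s) = s^3 - 13s - 16.
(Check: constant term = det(-A) = (-1)^3 det A = -16; coefficient of s^2 = -tr A = 0.)
The constant term is -16.

-16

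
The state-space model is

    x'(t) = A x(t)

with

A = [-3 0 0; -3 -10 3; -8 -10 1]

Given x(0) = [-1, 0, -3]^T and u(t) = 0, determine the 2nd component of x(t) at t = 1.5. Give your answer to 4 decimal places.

det(sI - A) = s^3 - (tr A)s^2 + (M11 + M22 + M33)s - det A, where Mii is the 2×2 principal minor of A obtained by deleting row i and column i.
tr A = (-3) + (-10) + 1 = -12; M11 = (-10)·1 - 3·(-10) = -10 - (-30) = 20; M22 = (-3)·1 - 0·(-8) = -3 - 0 = -3; M33 = (-3)·(-10) - 0·(-3) = 30 - 0 = 30; sum of minors = 47.
det A = (-3)·((-10)·1 - 3·(-10)) - 0·((-3)·1 - 3·(-8)) + 0·((-3)·(-10) - (-10)·(-8)) = (-3)·20 - 0·21 + 0·(-50) = -60.
So p(s) = det(sI - A) = s^3 + 12s^2 + 47s + 60.
Rational-root test: any integer root divides 60. Testing small divisors, s = -3 works: p(-3) = -27 + 108 + (-141) + 60 = 0, so (s + 3) is a factor.
Dividing, p(s) = (s + 3)(s^2 + 9s + 20).
Factor s^2 + 9s + 20: two numbers with sum -9 and product 20 are -4 and -5, so s^2 + 9s + 20 = (s + 4)(s + 5).
Hence p(s) = (s + 3) (s + 4) (s + 5), with roots -5, -4, -3.
The eigenvalues -5, -4, -3 are distinct and real, so A is diagonalisable and x(t) = e^{At} x(0) = V diag(e^{λ_i t}) V^{-1} x(0), where the columns of V are the eigenvectors.
λ = -5: A - (-5)I = [[2, 0, 0], [-3, -5, 3], [-8, -10, 6]]. v must be orthogonal to every row; (row 1) × (row 2) = [0, -6, -10], so take v_1 = [0, -3, -5]^T.
λ = -4: A - (-4)I = [[1, 0, 0], [-3, -6, 3], [-8, -10, 5]]. v must be orthogonal to every row; (row 1) × (row 2) = [0, -3, -6], so take v_2 = [0, 1, 2]^T.
λ = -3: A - (-3)I = [[0, 0, 0], [-3, -7, 3], [-8, -10, 4]]. v must be orthogonal to every row; (row 2) × (row 3) = [2, -12, -26], so take v_3 = [1, -6, -13]^T.
V = [v_1 v_2 v_3] = [[0, 0, 1], [-3, 1, -6], [-5, 2, -13]] has det V = -1, so V^{-1} = adj(V)/det V = [[1, -2, 1], [9, -5, 3], [1, 0, 0]].
Modal coordinates z(0) = V^{-1} x(0): 1·(-1) + (-2)·0 + 1·(-3) = -4; 9·(-1) + (-5)·0 + 3·(-3) = -18; 1·(-1) + 0·0 + 0·(-3) = -1; so z(0) = [-4, -18, -1]^T.
x_2(t) = Σ_i (v_i)_2 · z_i(0) · e^{λ_i t} (row 2 of V times the modal terms).
x_2(1.5) = (-3)·(-4)·e^{-5·1.5} + 1·(-18)·e^{-4·1.5} + (-6)·(-1)·e^{-3·1.5} = 12·0.000553 + (-18)·0.002479 + 6·0.011109 = 0.0287.

0.0287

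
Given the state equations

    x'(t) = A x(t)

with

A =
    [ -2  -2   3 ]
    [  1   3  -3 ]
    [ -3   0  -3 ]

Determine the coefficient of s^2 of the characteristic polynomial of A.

Expand det(sI - A) for the 3×3 matrix.
p(s) = s^3 + 2s^2 + 2s - 21.
(Check: constant term = det(-A) = (-1)^3 det A = -21; coefficient of s^2 = -tr A = 2.)
The coefficient of s^2 is 2.

2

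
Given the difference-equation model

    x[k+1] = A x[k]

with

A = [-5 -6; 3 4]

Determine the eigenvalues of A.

det(zI - A) = z^2 - (tr A)z + det A, with tr A = (-5) + 4 = -1 and det A = (-5)·4 - (-6)·3 = -20 - (-18) = -2.
So p(z) = det(zI - A) = z^2 + z - 2.
Factor z^2 + z - 2: two numbers with sum -1 and product -2 are 1 and -2, so z^2 + z - 2 = (z - 1)(z + 2).
Hence p(z) = (z - 1) (z + 2), with roots -2, 1.

-2, 1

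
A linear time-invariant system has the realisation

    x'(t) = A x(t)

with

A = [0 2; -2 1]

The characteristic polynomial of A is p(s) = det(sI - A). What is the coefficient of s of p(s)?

-1

For a 2×2 matrix, det(sI - A) = s^2 - (tr A)s + det A.
tr A = 1, det A = 4.
So p(s) = s^2 - s + 4.
The coefficient of s is -1.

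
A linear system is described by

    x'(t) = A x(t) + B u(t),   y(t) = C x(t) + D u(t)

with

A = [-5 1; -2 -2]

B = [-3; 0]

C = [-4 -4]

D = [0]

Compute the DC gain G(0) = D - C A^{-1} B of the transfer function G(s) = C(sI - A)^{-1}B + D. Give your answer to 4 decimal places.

0.0000

G(0) = C(-A)^{-1}B + D = -C A^{-1} B + D.
det A = 12, so A^{-1} = (1/12)·adj(A) = [[-1/6, -1/12], [1/6, -5/12]]
A^{-1} B = [1/2, -1/2]^T
C A^{-1} B = 0
G(0) = D - C A^{-1} B = 0 - (0) = 0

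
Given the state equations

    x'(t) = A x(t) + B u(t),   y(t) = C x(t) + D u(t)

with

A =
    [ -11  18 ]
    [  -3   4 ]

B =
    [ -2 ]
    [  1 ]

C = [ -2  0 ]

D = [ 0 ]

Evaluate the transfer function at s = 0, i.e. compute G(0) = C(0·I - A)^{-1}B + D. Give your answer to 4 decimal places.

-5.2000

G(0) = C(-A)^{-1}B + D = -C A^{-1} B + D.
det A = 10, so A^{-1} = (1/10)·adj(A) = [[2/5, -9/5], [3/10, -11/10]]
A^{-1} B = [-13/5, -17/10]^T
C A^{-1} B = 26/5
G(0) = D - C A^{-1} B = 0 - (26/5) = -26/5 ≈ -5.2000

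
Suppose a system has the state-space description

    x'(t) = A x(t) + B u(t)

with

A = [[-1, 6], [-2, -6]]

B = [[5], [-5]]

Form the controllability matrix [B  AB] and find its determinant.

-75

AB = [[-35], [20]]
Controllability matrix C = [B  AB] = [[5, -35], [-5, 20]]
det(C) = 5·20 - (-35)·(-5) = 100 - 175 = -75
Since det(C) ≠ 0, rank(C) = 2 and the system is completely controllable.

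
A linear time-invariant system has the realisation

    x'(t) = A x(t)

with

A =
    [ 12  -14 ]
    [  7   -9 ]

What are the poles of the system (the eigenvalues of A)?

-2, 5

det(sI - A) = s^2 - (tr A)s + det A, with tr A = 12 + (-9) = 3 and det A = 12·(-9) - (-14)·7 = -108 - (-98) = -10.
So p(s) = det(sI - A) = s^2 - 3s - 10.
Factor s^2 - 3s - 10: two numbers with sum 3 and product -10 are 5 and -2, so s^2 - 3s - 10 = (s - 5)(s + 2).
Hence p(s) = (s - 5) (s + 2), with roots -2, 5.
At least one eigenvalue has non-negative real part, so the system is not asymptotically stable.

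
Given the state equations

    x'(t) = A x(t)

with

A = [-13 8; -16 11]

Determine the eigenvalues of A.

-5, 3

det(sI - A) = s^2 - (tr A)s + det A, with tr A = (-13) + 11 = -2 and det A = (-13)·11 - 8·(-16) = -143 - (-128) = -15.
So p(s) = det(sI - A) = s^2 + 2s - 15.
Factor s^2 + 2s - 15: two numbers with sum -2 and product -15 are 3 and -5, so s^2 + 2s - 15 = (s - 3)(s + 5).
Hence p(s) = (s - 3) (s + 5), with roots -5, 3.
At least one eigenvalue has non-negative real part, so the system is not asymptotically stable.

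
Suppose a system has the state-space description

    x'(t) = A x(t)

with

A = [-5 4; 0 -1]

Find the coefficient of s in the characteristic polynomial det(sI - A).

6

For a 2×2 matrix, det(sI - A) = s^2 - (tr A)s + det A.
tr A = -6, det A = 5.
So p(s) = s^2 + 6s + 5.
The coefficient of s is 6.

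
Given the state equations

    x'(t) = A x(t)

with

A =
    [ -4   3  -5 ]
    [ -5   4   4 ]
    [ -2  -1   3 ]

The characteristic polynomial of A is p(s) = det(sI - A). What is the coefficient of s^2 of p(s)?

Expand det(sI - A) for the 3×3 matrix.
p(s) = s^3 - 3s^2 - 7s + 108.
(Check: constant term = det(-A) = (-1)^3 det A = 108; coefficient of s^2 = -tr A = -3.)
The coefficient of s^2 is -3.

-3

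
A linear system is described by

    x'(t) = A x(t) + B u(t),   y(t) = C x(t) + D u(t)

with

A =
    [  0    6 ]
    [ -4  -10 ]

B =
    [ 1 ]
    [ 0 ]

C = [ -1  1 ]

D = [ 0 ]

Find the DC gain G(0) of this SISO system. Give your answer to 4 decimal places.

G(0) = C(-A)^{-1}B + D = -C A^{-1} B + D.
det A = 24, so A^{-1} = (1/24)·adj(A) = [[-5/12, -1/4], [1/6, 0]]
A^{-1} B = [-5/12, 1/6]^T
C A^{-1} B = 7/12
G(0) = D - C A^{-1} B = 0 - (7/12) = -7/12 ≈ -0.5833

-0.5833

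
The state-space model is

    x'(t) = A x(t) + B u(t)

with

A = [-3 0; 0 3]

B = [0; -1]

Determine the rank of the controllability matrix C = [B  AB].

AB = [[0], [-3]]
Controllability matrix C = [B  AB] = [[0, 0], [-1, -3]]
Every column of C is a scalar multiple of column 1 = [0, -1] (multipliers 1, 3), so the columns span a one-dimensional space.
C ≠ 0, hence rank(C) = 1.
rank(C) = 1 < n = 2, so the pair (A, B) is not completely controllable.

1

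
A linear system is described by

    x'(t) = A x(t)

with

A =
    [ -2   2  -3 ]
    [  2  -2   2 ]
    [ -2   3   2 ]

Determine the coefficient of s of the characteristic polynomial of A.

Expand det(sI - A) for the 3×3 matrix.
p(s) = s^3 + 2s^2 - 20s + 2.
(Check: constant term = det(-A) = (-1)^3 det A = 2; coefficient of s^2 = -tr A = 2.)
The coefficient of s is -20.

-20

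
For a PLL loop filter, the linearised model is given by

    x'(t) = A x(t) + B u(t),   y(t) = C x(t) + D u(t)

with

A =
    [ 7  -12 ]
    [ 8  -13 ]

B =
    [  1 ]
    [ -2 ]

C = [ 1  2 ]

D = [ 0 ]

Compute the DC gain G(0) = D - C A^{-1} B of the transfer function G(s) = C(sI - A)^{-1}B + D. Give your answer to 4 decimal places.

16.2000

G(0) = C(-A)^{-1}B + D = -C A^{-1} B + D.
det A = 5, so A^{-1} = (1/5)·adj(A) = [[-13/5, 12/5], [-8/5, 7/5]]
A^{-1} B = [-37/5, -22/5]^T
C A^{-1} B = -81/5
G(0) = D - C A^{-1} B = 0 - (-81/5) = 81/5 ≈ 16.2000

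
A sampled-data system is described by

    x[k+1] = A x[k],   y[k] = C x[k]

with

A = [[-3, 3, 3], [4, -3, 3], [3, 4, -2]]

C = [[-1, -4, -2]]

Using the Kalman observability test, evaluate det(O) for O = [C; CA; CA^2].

944

CA = [[-19, 1, -11]]
CA^2 = [[28, -104, -32]]
Observability matrix O = [C; CA; CA^2] = [[-1, -4, -2], [-19, 1, -11], [28, -104, -32]]
Expanding along the first row, det(O) = (-1)·(1·(-32) - (-11)·(-104)) - (-4)·((-19)·(-32) - (-11)·28) + (-2)·((-19)·(-104) - 1·28) = (-1)·(-1176) - (-4)·916 + (-2)·1948 = 944
Since det(O) ≠ 0, rank(O) = 3 and the system is completely observable.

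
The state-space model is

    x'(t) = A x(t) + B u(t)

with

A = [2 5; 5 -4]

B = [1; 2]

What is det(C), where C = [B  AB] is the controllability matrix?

AB = [[12], [-3]]
Controllability matrix C = [B  AB] = [[1, 12], [2, -3]]
det(C) = 1·(-3) - 12·2 = -3 - 24 = -27
Since det(C) ≠ 0, rank(C) = 2 and the system is completely controllable.

-27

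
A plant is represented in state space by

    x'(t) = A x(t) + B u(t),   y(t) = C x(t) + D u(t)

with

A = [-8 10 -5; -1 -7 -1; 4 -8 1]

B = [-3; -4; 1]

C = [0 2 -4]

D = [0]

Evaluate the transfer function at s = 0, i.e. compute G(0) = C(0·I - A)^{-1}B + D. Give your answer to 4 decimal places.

-3.3333

G(0) = C(-A)^{-1}B + D = -C A^{-1} B + D.
det A = -90, so A^{-1} = (1/-90)·adj(A) = [[1/6, -1/3, 1/2], [1/30, -2/15, 1/30], [-2/5, 4/15, -11/15]]
A^{-1} B = [4/3, 7/15, -3/5]^T
C A^{-1} B = 10/3
G(0) = D - C A^{-1} B = 0 - (10/3) = -10/3 ≈ -3.3333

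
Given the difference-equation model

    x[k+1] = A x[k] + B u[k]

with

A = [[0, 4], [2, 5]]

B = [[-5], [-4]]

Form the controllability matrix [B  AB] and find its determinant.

AB = [[-16], [-30]]
Controllability matrix C = [B  AB] = [[-5, -16], [-4, -30]]
det(C) = (-5)·(-30) - (-16)·(-4) = 150 - 64 = 86
Since det(C) ≠ 0, rank(C) = 2 and the system is completely controllable.

86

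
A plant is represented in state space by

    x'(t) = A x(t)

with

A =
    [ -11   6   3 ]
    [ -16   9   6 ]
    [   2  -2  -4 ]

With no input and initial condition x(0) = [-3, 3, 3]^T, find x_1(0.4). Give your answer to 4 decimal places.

10.5855

det(sI - A) = s^3 - (tr A)s^2 + (M11 + M22 + M33)s - det A, where Mii is the 2×2 principal minor of A obtained by deleting row i and column i.
tr A = (-11) + 9 + (-4) = -6; M11 = 9·(-4) - 6·(-2) = -36 - (-12) = -24; M22 = (-11)·(-4) - 3·2 = 44 - 6 = 38; M33 = (-11)·9 - 6·(-16) = -99 - (-96) = -3; sum of minors = 11.
det A = (-11)·(9·(-4) - 6·(-2)) - 6·((-16)·(-4) - 6·2) + 3·((-16)·(-2) - 9·2) = (-11)·(-24) - 6·52 + 3·14 = -6.
So p(s) = det(sI - A) = s^3 + 6s^2 + 11s + 6.
Rational-root test: any integer root divides 6. Testing small divisors, s = -1 works: p(-1) = -1 + 6 + (-11) + 6 = 0, so (s + 1) is a factor.
Dividing, p(s) = (s + 1)(s^2 + 5s + 6).
Factor s^2 + 5s + 6: two numbers with sum -5 and product 6 are -2 and -3, so s^2 + 5s + 6 = (s + 2)(s + 3).
Hence p(s) = (s + 1) (s + 2) (s + 3), with roots -3, -2, -1.
The eigenvalues -3, -2, -1 are distinct and real, so A is diagonalisable and x(t) = e^{At} x(0) = V diag(e^{λ_i t}) V^{-1} x(0), where the columns of V are the eigenvectors.
λ = -3: A - (-3)I = [[-8, 6, 3], [-16, 12, 6], [2, -2, -1]]. v must be orthogonal to every row; (row 1) × (row 3) = [0, -2, 4], so take v_1 = [0, 1, -2]^T.
λ = -2: A - (-2)I = [[-9, 6, 3], [-16, 11, 6], [2, -2, -2]]. v must be orthogonal to every row; (row 1) × (row 2) = [3, 6, -3], so take v_2 = [-1, -2, 1]^T.
λ = -1: A - (-1)I = [[-10, 6, 3], [-16, 10, 6], [2, -2, -3]]. v must be orthogonal to every row; (row 1) × (row 2) = [6, 12, -4], so take v_3 = [-3, -6, 2]^T.
V = [v_1 v_2 v_3] = [[0, -1, -3], [1, -2, -6], [-2, 1, 2]] has det V = -1, so V^{-1} = adj(V)/det V = [[-2, 1, 0], [-10, 6, 3], [3, -2, -1]].
Modal coordinates z(0) = V^{-1} x(0): (-2)·(-3) + 1·3 + 0·3 = 9; (-10)·(-3) + 6·3 + 3·3 = 57; 3·(-3) + (-2)·3 + (-1)·3 = -18; so z(0) = [9, 57, -18]^T.
x_1(t) = Σ_i (v_i)_1 · z_i(0) · e^{λ_i t} (row 1 of V times the modal terms).
x_1(0.4) = 0·9·e^{-3·0.4} + (-1)·57·e^{-2·0.4} + (-3)·(-18)·e^{-1·0.4} = 0·0.301194 + (-57)·0.449329 + 54·0.670320 = 10.5855.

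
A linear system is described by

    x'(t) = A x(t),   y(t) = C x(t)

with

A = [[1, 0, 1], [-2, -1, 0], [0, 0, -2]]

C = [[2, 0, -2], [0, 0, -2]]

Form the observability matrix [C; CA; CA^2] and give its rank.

2

CA = [[2, 0, 6], [0, 0, 4]]
CA^2 = [[2, 0, -10], [0, 0, -8]]
Observability matrix O = [C; CA; CA^2] = [[2, 0, -2], [0, 0, -2], [2, 0, 6], [0, 0, 4], [2, 0, -10], [0, 0, -8]]
Column 2 of O is identically zero, so rank(O) ≤ 2.
The 2×2 minor from rows 1, 2, columns 1, 3 is 2·(-2) - (-2)·0 = -4 - 0 = -4 ≠ 0, so rank(O) = 2.
rank(O) = 2 < n = 3, so the pair (A, C) is not completely observable.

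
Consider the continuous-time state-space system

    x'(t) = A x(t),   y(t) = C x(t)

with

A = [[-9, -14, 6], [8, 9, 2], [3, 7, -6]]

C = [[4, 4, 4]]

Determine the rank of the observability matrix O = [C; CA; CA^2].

1

CA = [[8, 8, 8]]
CA^2 = [[16, 16, 16]]
Observability matrix O = [C; CA; CA^2] = [[4, 4, 4], [8, 8, 8], [16, 16, 16]]
Every row of O is a scalar multiple of row 1 = [4, 4, 4] (multipliers 1, 2, 4), so the rows span a one-dimensional space.
O ≠ 0, hence rank(O) = 1.
rank(O) = 1 < n = 3, so the pair (A, C) is not completely observable.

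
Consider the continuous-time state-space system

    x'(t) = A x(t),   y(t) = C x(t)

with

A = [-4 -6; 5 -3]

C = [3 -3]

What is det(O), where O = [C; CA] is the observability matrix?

-108

CA = [[-27, -9]]
Observability matrix O = [C; CA] = [[3, -3], [-27, -9]]
det(O) = 3·(-9) - (-3)·(-27) = -27 - 81 = -108
Since det(O) ≠ 0, rank(O) = 2 and the system is completely observable.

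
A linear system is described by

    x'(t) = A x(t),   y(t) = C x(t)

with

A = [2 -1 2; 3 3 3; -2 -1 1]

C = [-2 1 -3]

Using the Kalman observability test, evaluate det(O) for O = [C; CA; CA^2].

-319

CA = [[5, 8, -4]]
CA^2 = [[42, 23, 30]]
Observability matrix O = [C; CA; CA^2] = [[-2, 1, -3], [5, 8, -4], [42, 23, 30]]
Expanding along the first row, det(O) = (-2)·(8·30 - (-4)·23) - 1·(5·30 - (-4)·42) + (-3)·(5·23 - 8·42) = (-2)·332 - 1·318 + (-3)·(-221) = -319
Since det(O) ≠ 0, rank(O) = 3 and the system is completely observable.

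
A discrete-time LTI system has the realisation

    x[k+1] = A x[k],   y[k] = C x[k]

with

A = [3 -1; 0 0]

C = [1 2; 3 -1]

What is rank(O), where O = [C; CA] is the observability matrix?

CA = [[3, -1], [9, -3]]
Observability matrix O = [C; CA] = [[1, 2], [3, -1], [3, -1], [9, -3]]
Take the 2×2 submatrix of O formed by rows 1, 2: [[1, 2], [3, -1]]. Its determinant is 1·(-1) - 2·3 = -1 - 6 = -7 ≠ 0.
So rank(O) ≥ 2; since O has 2 columns, rank(O) = 2.
rank(O) = 2 = n, so the pair (A, C) is completely observable.

2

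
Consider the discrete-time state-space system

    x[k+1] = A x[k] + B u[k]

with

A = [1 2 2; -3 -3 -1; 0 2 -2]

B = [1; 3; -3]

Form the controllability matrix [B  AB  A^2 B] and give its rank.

3

AB = [[1], [-9], [12]]
A^2B = [[7], [12], [-42]]
Controllability matrix C = [B  AB  A^2B] = [[1, 1, 7], [3, -9, 12], [-3, 12, -42]]
det(C) = 1·((-9)·(-42) - 12·12) - 1·(3·(-42) - 12·(-3)) + 7·(3·12 - (-9)·(-3)) = 1·234 - 1·(-90) + 7·9 = 387 ≠ 0, so rank(C) = 3.
rank(C) = 3 = n, so the pair (A, B) is completely controllable.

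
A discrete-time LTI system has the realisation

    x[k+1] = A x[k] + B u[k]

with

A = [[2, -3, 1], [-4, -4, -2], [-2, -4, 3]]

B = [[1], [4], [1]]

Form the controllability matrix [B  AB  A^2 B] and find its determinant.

AB = [[-9], [-22], [-15]]
A^2B = [[33], [154], [61]]
Controllability matrix C = [B  AB  A^2B] = [[1, -9, 33], [4, -22, 154], [1, -15, 61]]
Expanding along the first row, det(C) = 1·((-22)·61 - 154·(-15)) - (-9)·(4·61 - 154·1) + 33·(4·(-15) - (-22)·1) = 1·968 - (-9)·90 + 33·(-38) = 524
Since det(C) ≠ 0, rank(C) = 3 and the system is completely controllable.

524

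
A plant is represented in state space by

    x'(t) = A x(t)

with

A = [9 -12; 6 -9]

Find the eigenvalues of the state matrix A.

-3, 3

det(sI - A) = s^2 - (tr A)s + det A, with tr A = 9 + (-9) = 0 and det A = 9·(-9) - (-12)·6 = -81 - (-72) = -9.
So p(s) = det(sI - A) = s^2 - 9.
Factor s^2 - 9: two numbers with sum 0 and product -9 are 3 and -3, so s^2 - 9 = (s - 3)(s + 3).
Hence p(s) = (s - 3) (s + 3), with roots -3, 3.
At least one eigenvalue has non-negative real part, so the system is not asymptotically stable.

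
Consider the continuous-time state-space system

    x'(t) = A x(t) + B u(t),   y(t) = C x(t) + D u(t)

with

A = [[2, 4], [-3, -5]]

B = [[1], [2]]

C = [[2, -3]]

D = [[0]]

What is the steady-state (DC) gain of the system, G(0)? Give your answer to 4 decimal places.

23.5000

G(0) = C(-A)^{-1}B + D = -C A^{-1} B + D.
det A = 2, so A^{-1} = (1/2)·adj(A) = [[-5/2, -2], [3/2, 1]]
A^{-1} B = [-13/2, 7/2]^T
C A^{-1} B = -47/2
G(0) = D - C A^{-1} B = 0 - (-47/2) = 47/2 ≈ 23.5000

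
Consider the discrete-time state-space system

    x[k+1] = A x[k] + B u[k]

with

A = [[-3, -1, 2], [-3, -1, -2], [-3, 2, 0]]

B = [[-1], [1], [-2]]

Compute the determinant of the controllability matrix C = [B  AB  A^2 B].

AB = [[-2], [6], [5]]
A^2B = [[10], [-10], [18]]
Controllability matrix C = [B  AB  A^2B] = [[-1, -2, 10], [1, 6, -10], [-2, 5, 18]]
Expanding along the first row, det(C) = (-1)·(6·18 - (-10)·5) - (-2)·(1·18 - (-10)·(-2)) + 10·(1·5 - 6·(-2)) = (-1)·158 - (-2)·(-2) + 10·17 = 8
Since det(C) ≠ 0, rank(C) = 3 and the system is completely controllable.

8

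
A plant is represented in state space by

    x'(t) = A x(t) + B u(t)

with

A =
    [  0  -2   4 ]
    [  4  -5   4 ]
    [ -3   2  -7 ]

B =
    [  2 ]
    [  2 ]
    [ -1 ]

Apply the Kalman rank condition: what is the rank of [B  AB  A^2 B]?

AB = [[-8], [-6], [5]]
A^2B = [[32], [18], [-23]]
Controllability matrix C = [B  AB  A^2B] = [[2, -8, 32], [2, -6, 18], [-1, 5, -23]]
The rows r1, r2, r3 of C are linearly dependent: 2·r1 - r2 + 2·r3 = 0 (check each entry), so rank(C) ≤ 2.
The 2×2 minor from rows 1, 2, columns 1, 2 is 2·(-6) - (-8)·2 = -12 - (-16) = 4 ≠ 0, so rank(C) = 2.
rank(C) = 2 < n = 3, so the pair (A, B) is not completely controllable.

2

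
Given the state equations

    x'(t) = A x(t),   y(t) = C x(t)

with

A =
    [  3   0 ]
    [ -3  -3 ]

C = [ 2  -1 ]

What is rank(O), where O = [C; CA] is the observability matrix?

CA = [[9, 3]]
Observability matrix O = [C; CA] = [[2, -1], [9, 3]]
det(O) = 2·3 - (-1)·9 = 6 - (-9) = 15 ≠ 0, so rank(O) = 2.
rank(O) = 2 = n, so the pair (A, C) is completely observable.

2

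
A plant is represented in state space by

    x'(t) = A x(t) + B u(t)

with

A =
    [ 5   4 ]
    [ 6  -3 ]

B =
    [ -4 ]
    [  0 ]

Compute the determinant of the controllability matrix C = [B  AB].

AB = [[-20], [-24]]
Controllability matrix C = [B  AB] = [[-4, -20], [0, -24]]
det(C) = (-4)·(-24) - (-20)·0 = 96 - 0 = 96
Since det(C) ≠ 0, rank(C) = 2 and the system is completely controllable.

96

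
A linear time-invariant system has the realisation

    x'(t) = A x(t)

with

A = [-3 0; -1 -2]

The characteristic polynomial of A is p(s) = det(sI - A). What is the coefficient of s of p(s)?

5

For a 2×2 matrix, det(sI - A) = s^2 - (tr A)s + det A.
tr A = -5, det A = 6.
So p(s) = s^2 + 5s + 6.
The coefficient of s is 5.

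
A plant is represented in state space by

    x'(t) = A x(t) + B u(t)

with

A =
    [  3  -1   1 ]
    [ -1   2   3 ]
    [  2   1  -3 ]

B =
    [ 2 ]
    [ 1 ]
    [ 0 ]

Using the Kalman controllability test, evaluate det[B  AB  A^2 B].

25

AB = [[5], [0], [5]]
A^2B = [[20], [10], [-5]]
Controllability matrix C = [B  AB  A^2B] = [[2, 5, 20], [1, 0, 10], [0, 5, -5]]
Expanding along the first row, det(C) = 2·(0·(-5) - 10·5) - 5·(1·(-5) - 10·0) + 20·(1·5 - 0·0) = 2·(-50) - 5·(-5) + 20·5 = 25
Since det(C) ≠ 0, rank(C) = 3 and the system is completely controllable.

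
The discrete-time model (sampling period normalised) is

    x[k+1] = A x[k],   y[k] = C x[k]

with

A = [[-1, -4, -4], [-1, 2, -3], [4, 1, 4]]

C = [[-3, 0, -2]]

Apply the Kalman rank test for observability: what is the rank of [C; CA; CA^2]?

CA = [[-5, 10, 4]]
CA^2 = [[11, 44, 6]]
Observability matrix O = [C; CA; CA^2] = [[-3, 0, -2], [-5, 10, 4], [11, 44, 6]]
det(O) = (-3)·(10·6 - 4·44) - 0·((-5)·6 - 4·11) + (-2)·((-5)·44 - 10·11) = (-3)·(-116) - 0·(-74) + (-2)·(-330) = 1008 ≠ 0, so rank(O) = 3.
rank(O) = 3 = n, so the pair (A, C) is completely observable.

3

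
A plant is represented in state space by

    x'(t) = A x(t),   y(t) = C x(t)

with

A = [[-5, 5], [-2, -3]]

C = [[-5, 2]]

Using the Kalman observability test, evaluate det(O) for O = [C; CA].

CA = [[21, -31]]
Observability matrix O = [C; CA] = [[-5, 2], [21, -31]]
det(O) = (-5)·(-31) - 2·21 = 155 - 42 = 113
Since det(O) ≠ 0, rank(O) = 2 and the system is completely observable.

113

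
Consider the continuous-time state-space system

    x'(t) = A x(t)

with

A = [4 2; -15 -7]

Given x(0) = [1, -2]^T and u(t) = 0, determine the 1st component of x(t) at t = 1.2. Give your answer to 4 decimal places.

det(sI - A) = s^2 - (tr A)s + det A, with tr A = 4 + (-7) = -3 and det A = 4·(-7) - 2·(-15) = -28 - (-30) = 2.
So p(s) = det(sI - A) = s^2 + 3s + 2.
Factor s^2 + 3s + 2: two numbers with sum -3 and product 2 are -1 and -2, so s^2 + 3s + 2 = (s + 1)(s + 2).
Hence p(s) = (s + 1) (s + 2), with roots -2, -1.
The eigenvalues -2, -1 are distinct and real, so A is diagonalisable and x(t) = e^{At} x(0) = V diag(e^{λ_i t}) V^{-1} x(0), where the columns of V are the eigenvectors.
λ = -2: A - (-2)I = [[6, 2], [-15, -5]]. Row 1 gives 6·v1 + 2·v2 = 0, so take v_1 = [-1, 3]^T.
λ = -1: A - (-1)I = [[5, 2], [-15, -6]]. Row 1 gives 5·v1 + 2·v2 = 0, so take v_2 = [-2, 5]^T.
V = [v_1 v_2] = [[-1, -2], [3, 5]] has det V = 1, so V^{-1} = adj(V)/det V = [[5, 2], [-3, -1]].
Modal coordinates z(0) = V^{-1} x(0): 5·1 + 2·(-2) = 1; (-3)·1 + (-1)·(-2) = -1; so z(0) = [1, -1]^T.
x_1(t) = Σ_i (v_i)_1 · z_i(0) · e^{λ_i t} (row 1 of V times the modal terms).
x_1(1.2) = (-1)·1·e^{-2·1.2} + (-2)·(-1)·e^{-1·1.2} = (-1)·0.090718 + 2·0.301194 = 0.5117.

0.5117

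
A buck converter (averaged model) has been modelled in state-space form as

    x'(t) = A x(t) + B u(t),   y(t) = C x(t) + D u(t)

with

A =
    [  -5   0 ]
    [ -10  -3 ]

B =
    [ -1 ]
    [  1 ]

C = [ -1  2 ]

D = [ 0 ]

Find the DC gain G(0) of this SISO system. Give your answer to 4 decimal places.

G(0) = C(-A)^{-1}B + D = -C A^{-1} B + D.
det A = 15, so A^{-1} = (1/15)·adj(A) = [[-1/5, 0], [2/3, -1/3]]
A^{-1} B = [1/5, -1]^T
C A^{-1} B = -11/5
G(0) = D - C A^{-1} B = 0 - (-11/5) = 11/5 ≈ 2.2000

2.2000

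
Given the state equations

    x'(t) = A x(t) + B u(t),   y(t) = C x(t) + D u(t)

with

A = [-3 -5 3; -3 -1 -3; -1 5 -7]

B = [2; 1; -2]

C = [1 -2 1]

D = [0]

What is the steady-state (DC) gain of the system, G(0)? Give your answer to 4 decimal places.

-2.0000

G(0) = C(-A)^{-1}B + D = -C A^{-1} B + D.
det A = -24, so A^{-1} = (1/-24)·adj(A) = [[-11/12, 5/6, -3/4], [3/4, -1, 3/4], [2/3, -5/6, 1/2]]
A^{-1} B = [1/2, -1, -1/2]^T
C A^{-1} B = 2
G(0) = D - C A^{-1} B = 0 - (2) = -2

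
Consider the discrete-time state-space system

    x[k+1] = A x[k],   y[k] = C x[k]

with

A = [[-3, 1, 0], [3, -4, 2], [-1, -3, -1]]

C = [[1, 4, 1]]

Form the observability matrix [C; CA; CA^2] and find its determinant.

CA = [[8, -18, 7]]
CA^2 = [[-85, 59, -43]]
Observability matrix O = [C; CA; CA^2] = [[1, 4, 1], [8, -18, 7], [-85, 59, -43]]
Expanding along the first row, det(O) = 1·((-18)·(-43) - 7·59) - 4·(8·(-43) - 7·(-85)) + 1·(8·59 - (-18)·(-85)) = 1·361 - 4·251 + 1·(-1058) = -1701
Since det(O) ≠ 0, rank(O) = 3 and the system is completely observable.

-1701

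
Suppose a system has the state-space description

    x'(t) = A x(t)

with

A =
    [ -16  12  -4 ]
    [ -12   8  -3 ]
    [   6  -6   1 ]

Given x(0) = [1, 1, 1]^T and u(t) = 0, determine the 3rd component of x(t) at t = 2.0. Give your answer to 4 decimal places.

det(sI - A) = s^3 - (tr A)s^2 + (M11 + M22 + M33)s - det A, where Mii is the 2×2 principal minor of A obtained by deleting row i and column i.
tr A = (-16) + 8 + 1 = -7; M11 = 8·1 - (-3)·(-6) = 8 - 18 = -10; M22 = (-16)·1 - (-4)·6 = -16 - (-24) = 8; M33 = (-16)·8 - 12·(-12) = -128 - (-144) = 16; sum of minors = 14.
det A = (-16)·(8·1 - (-3)·(-6)) - 12·((-12)·1 - (-3)·6) + (-4)·((-12)·(-6) - 8·6) = (-16)·(-10) - 12·6 + (-4)·24 = -8.
So p(s) = det(sI - A) = s^3 + 7s^2 + 14s + 8.
Rational-root test: any integer root divides 8. Testing small divisors, s = -1 works: p(-1) = -1 + 7 + (-14) + 8 = 0, so (s + 1) is a factor.
Dividing, p(s) = (s + 1)(s^2 + 6s + 8).
Factor s^2 + 6s + 8: two numbers with sum -6 and product 8 are -2 and -4, so s^2 + 6s + 8 = (s + 2)(s + 4).
Hence p(s) = (s + 1) (s + 2) (s + 4), with roots -4, -2, -1.
The eigenvalues -4, -2, -1 are distinct and real, so A is diagonalisable and x(t) = e^{At} x(0) = V diag(e^{λ_i t}) V^{-1} x(0), where the columns of V are the eigenvectors.
λ = -4: A - (-4)I = [[-12, 12, -4], [-12, 12, -3], [6, -6, 5]]. v must be orthogonal to every row; (row 1) × (row 2) = [12, 12, 0], so take v_1 = [1, 1, 0]^T.
λ = -2: A - (-2)I = [[-14, 12, -4], [-12, 10, -3], [6, -6, 3]]. v must be orthogonal to every row; (row 1) × (row 2) = [4, 6, 4], so take v_2 = [2, 3, 2]^T.
λ = -1: A - (-1)I = [[-15, 12, -4], [-12, 9, -3], [6, -6, 2]]. v must be orthogonal to every row; (row 1) × (row 2) = [0, 3, 9], so take v_3 = [0, 1, 3]^T.
V = [v_1 v_2 v_3] = [[1, 2, 0], [1, 3, 1], [0, 2, 3]] has det V = 1, so V^{-1} = adj(V)/det V = [[7, -6, 2], [-3, 3, -1], [2, -2, 1]].
Modal coordinates z(0) = V^{-1} x(0): 7·1 + (-6)·1 + 2·1 = 3; (-3)·1 + 3·1 + (-1)·1 = -1; 2·1 + (-2)·1 + 1·1 = 1; so z(0) = [3, -1, 1]^T.
x_3(t) = Σ_i (v_i)_3 · z_i(0) · e^{λ_i t} (row 3 of V times the modal terms).
x_3(2.0) = 0·3·e^{-4·2.0} + 2·(-1)·e^{-2·2.0} + 3·1·e^{-1·2.0} = 0·0.000335 + (-2)·0.018316 + 3·0.135335 = 0.3694.

0.3694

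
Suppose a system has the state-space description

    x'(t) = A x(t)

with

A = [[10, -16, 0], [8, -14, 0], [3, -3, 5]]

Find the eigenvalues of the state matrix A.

-6, 2, 5

det(sI - A) = s^3 - (tr A)s^2 + (M11 + M22 + M33)s - det A, where Mii is the 2×2 principal minor of A obtained by deleting row i and column i.
tr A = 10 + (-14) + 5 = 1; M11 = (-14)·5 - 0·(-3) = -70 - 0 = -70; M22 = 10·5 - 0·3 = 50 - 0 = 50; M33 = 10·(-14) - (-16)·8 = -140 - (-128) = -12; sum of minors = -32.
det A = 10·((-14)·5 - 0·(-3)) - (-16)·(8·5 - 0·3) + 0·(8·(-3) - (-14)·3) = 10·(-70) - (-16)·40 + 0·18 = -60.
So p(s) = det(sI - A) = s^3 - s^2 - 32s + 60.
Rational-root test: any integer root divides 60. Testing small divisors, s = 2 works: p(2) = 8 + (-4) + (-64) + 60 = 0, so (s - 2) is a factor.
Dividing, p(s) = (s - 2)(s^2 + s - 30).
Factor s^2 + s - 30: two numbers with sum -1 and product -30 are 5 and -6, so s^2 + s - 30 = (s - 5)(s + 6).
Hence p(s) = (s - 5) (s - 2) (s + 6), with roots -6, 2, 5.
At least one eigenvalue has non-negative real part, so the system is not asymptotically stable.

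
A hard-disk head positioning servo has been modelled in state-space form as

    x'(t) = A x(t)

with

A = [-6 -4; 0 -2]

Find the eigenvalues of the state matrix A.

-6, -2

det(sI - A) = s^2 - (tr A)s + det A, with tr A = (-6) + (-2) = -8 and det A = (-6)·(-2) - (-4)·0 = 12 - 0 = 12.
So p(s) = det(sI - A) = s^2 + 8s + 12.
Factor s^2 + 8s + 12: two numbers with sum -8 and product 12 are -2 and -6, so s^2 + 8s + 12 = (s + 2)(s + 6).
Hence p(s) = (s + 2) (s + 6), with roots -6, -2.
All eigenvalues have negative real part, so the system is asymptotically stable.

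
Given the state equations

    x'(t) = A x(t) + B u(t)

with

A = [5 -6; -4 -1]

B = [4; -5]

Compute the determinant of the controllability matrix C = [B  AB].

206

AB = [[50], [-11]]
Controllability matrix C = [B  AB] = [[4, 50], [-5, -11]]
det(C) = 4·(-11) - 50·(-5) = -44 - (-250) = 206
Since det(C) ≠ 0, rank(C) = 2 and the system is completely controllable.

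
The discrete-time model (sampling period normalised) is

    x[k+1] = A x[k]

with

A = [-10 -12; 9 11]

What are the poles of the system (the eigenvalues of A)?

det(zI - A) = z^2 - (tr A)z + det A, with tr A = (-10) + 11 = 1 and det A = (-10)·11 - (-12)·9 = -110 - (-108) = -2.
So p(z) = det(zI - A) = z^2 - z - 2.
Factor z^2 - z - 2: two numbers with sum 1 and product -2 are 2 and -1, so z^2 - z - 2 = (z - 2)(z + 1).
Hence p(z) = (z - 2) (z + 1), with roots -1, 2.

-1, 2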